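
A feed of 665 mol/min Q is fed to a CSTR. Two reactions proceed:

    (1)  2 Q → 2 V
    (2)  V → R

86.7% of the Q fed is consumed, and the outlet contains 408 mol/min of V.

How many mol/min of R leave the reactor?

169 mol/min

Conversion of Q: Q consumed = 2ξ₁ = 0.867 × 665 → ξ₁ = 288.3 mol/min.
V balance: n_V = 0 + 2ξ₁ − 1ξ₂ = 408 → ξ₂ = (2·288.3 − 408)/1 = 168.6 mol/min.
Outlet amounts (n = n₀ + Σ ν·ξ):
  Q: 665 − 2(288.3) = 88.45
  V: 0 + 2(288.3) − 1(168.6) = 408
  R: 0 + 1(168.6) = 168.6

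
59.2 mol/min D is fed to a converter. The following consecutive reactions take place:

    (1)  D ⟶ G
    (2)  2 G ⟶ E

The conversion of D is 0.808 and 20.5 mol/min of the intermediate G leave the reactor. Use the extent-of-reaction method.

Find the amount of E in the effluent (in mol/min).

13.7 mol/min

Conversion of D: D consumed = 1ξ₁ = 0.808 × 59.2 → ξ₁ = 47.83 mol/min.
G balance: n_G = 0 + 1ξ₁ − 2ξ₂ = 20.5 → ξ₂ = (1·47.83 − 20.5)/2 = 13.67 mol/min.
Outlet amounts (n = n₀ + Σ ν·ξ):
  D: 59.2 − 1(47.83) = 11.37
  G: 0 + 1(47.83) − 2(13.67) = 20.5
  E: 0 + 1(13.67) = 13.67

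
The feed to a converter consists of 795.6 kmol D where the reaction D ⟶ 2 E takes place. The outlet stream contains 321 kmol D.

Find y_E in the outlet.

For D: n = n₀ − 1ξ → 321 = 795.6 − 1ξ, giving ξ = 474.6 kmol.
Outlet amounts (n = n₀ + ν ξ):
  D: 795.6 − 1(474.6) = 321
  E: 0 + 2(474.6) = 949.2
Total out = 1270 kmol; y_E = 949.2 / 1270 = 0.7473.

0.747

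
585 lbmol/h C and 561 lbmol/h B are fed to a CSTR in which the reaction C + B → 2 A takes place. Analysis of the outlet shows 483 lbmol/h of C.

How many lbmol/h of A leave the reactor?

204 lbmol/h

For C: n = n₀ − 1ξ → 483 = 585 − 1ξ, giving ξ = 102 lbmol/h.
Outlet amounts (n = n₀ + ν ξ):
  C: 585 − 1(102) = 483
  B: 561 − 1(102) = 459
  A: 0 + 2(102) = 204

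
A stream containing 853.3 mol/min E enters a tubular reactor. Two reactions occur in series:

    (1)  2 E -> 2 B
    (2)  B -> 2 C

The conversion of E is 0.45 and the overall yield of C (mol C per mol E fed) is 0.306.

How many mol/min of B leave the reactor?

Conversion of E: E consumed = 2ξ₁ = 0.45 × 853.3 → ξ₁ = 192 mol/min.
Yield of C: 2ξ₂ / 853.3 = 0.306 → ξ₂ = 130.6 mol/min.
Outlet amounts (n = n₀ + Σ ν·ξ):
  E: 853.3 − 2(192) = 469.3
  B: 0 + 2(192) − 1(130.6) = 253.4
  C: 0 + 2(130.6) = 261.1

253 mol/min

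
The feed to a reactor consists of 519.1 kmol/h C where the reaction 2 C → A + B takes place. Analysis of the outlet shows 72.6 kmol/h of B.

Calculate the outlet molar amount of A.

For B: n = n₀ + 1ξ → 72.6 = 0 + 1ξ, giving ξ = 72.6 kmol/h.
Outlet amounts (n = n₀ + ν ξ):
  C: 519.1 − 2(72.6) = 373.9
  A: 0 + 1(72.6) = 72.6
  B: 0 + 1(72.6) = 72.6

72.6 kmol/h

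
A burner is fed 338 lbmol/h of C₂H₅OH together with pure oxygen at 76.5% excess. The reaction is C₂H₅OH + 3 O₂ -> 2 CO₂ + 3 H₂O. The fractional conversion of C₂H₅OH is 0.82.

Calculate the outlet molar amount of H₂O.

831 lbmol/h

Stoichiometric O₂ = 3 × 338 = 1014 lbmol/h; O₂ fed = 1014 × 1.765 = 1790 lbmol/h.
Fuel reacted = 0.82 × 338 → ξ = 277.2 lbmol/h.
Outlet (n = n₀ + ν ξ):
  C₂H₅OH: 338 − 1(277.2) = 60.84
  O₂: 1790 − 3(277.2) = 958.2
  CO₂: 0 + 2(277.2) = 554.3
  H₂O: 0 + 3(277.2) = 831.5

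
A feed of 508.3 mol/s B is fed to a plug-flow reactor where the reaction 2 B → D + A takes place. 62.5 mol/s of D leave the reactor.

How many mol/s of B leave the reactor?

383 mol/s

For D: n = n₀ + 1ξ → 62.5 = 0 + 1ξ, giving ξ = 62.5 mol/s.
Outlet amounts (n = n₀ + ν ξ):
  B: 508.3 − 2(62.5) = 383.3
  D: 0 + 1(62.5) = 62.5
  A: 0 + 1(62.5) = 62.5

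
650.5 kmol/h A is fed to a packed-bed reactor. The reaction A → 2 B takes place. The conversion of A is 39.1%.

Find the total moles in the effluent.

A reacted = 0.391 × 650.5 = 254.3 kmol/h; ν_A = −1, so ξ = 254.3/1 = 254.3 kmol/h.
Outlet amounts (n = n₀ + ν ξ):
  A: 650.5 − 1(254.3) = 396.2
  B: 0 + 2(254.3) = 508.7
Total out = 396.2 + 508.7 = 904.8 kmol/h.

905 kmol/h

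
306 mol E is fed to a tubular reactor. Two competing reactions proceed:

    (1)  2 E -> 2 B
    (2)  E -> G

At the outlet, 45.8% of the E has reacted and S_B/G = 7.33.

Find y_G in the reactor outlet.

0.055

Conversion of E: E consumed = 0.458 × 306 = 140.1 mol = 2ξ₁ + 1ξ₂.
Selectivity: 2ξ₁ / (1ξ₂) = 7.33 → ξ₁ = 3.665 ξ₂.
Substitute: (2·3.665 + 1) ξ₂ = 140.1 → ξ₂ = 16.82 mol, ξ₁ = 61.66 mol.
Outlet amounts (n = n₀ + Σ ν·ξ):
  E: 306 − 2(61.66) − 1(16.82) = 165.9
  B: 0 + 2(61.66) = 123.3
  G: 0 + 1(16.82) = 16.82
Total out = 306 mol; y_G = 16.82 / 306 = 0.05498.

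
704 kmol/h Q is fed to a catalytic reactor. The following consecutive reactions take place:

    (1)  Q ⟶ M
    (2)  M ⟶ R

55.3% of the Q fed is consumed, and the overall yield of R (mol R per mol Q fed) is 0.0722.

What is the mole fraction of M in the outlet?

Conversion of Q: Q consumed = 1ξ₁ = 0.553 × 704 → ξ₁ = 389.3 kmol/h.
Yield of R: 1ξ₂ / 704 = 0.0722 → ξ₂ = 50.83 kmol/h.
Outlet amounts (n = n₀ + Σ ν·ξ):
  Q: 704 − 1(389.3) = 314.7
  M: 0 + 1(389.3) − 1(50.83) = 338.5
  R: 0 + 1(50.83) = 50.83
Total out = 704 kmol/h; y_M = 338.5 / 704 = 0.4808.

0.481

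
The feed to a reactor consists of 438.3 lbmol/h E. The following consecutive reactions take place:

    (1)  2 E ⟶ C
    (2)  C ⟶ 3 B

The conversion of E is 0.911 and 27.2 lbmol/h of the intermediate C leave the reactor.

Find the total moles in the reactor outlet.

584 lbmol/h

Conversion of E: E consumed = 2ξ₁ = 0.911 × 438.3 → ξ₁ = 199.6 lbmol/h.
C balance: n_C = 0 + 1ξ₁ − 1ξ₂ = 27.2 → ξ₂ = (1·199.6 − 27.2)/1 = 172.4 lbmol/h.
Outlet amounts (n = n₀ + Σ ν·ξ):
  E: 438.3 − 2(199.6) = 39.01
  C: 0 + 1(199.6) − 1(172.4) = 27.2
  B: 0 + 3(172.4) = 517.3
Total out = 39.01 + 27.2 + 517.3 = 583.5 lbmol/h.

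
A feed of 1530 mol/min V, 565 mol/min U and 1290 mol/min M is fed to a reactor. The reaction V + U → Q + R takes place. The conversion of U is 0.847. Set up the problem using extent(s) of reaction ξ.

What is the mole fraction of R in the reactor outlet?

0.141

U reacted = 0.847 × 565 = 478.6 mol/min; ν_U = −1, so ξ = 478.6/1 = 478.6 mol/min.
Outlet amounts (n = n₀ + ν ξ):
  V: 1530 − 1(478.6) = 1051
  U: 565 − 1(478.6) = 86.44
  Q: 0 + 1(478.6) = 478.6
  R: 0 + 1(478.6) = 478.6
  M: 1290 (inert)
Total out = 3385 mol/min; y_R = 478.6 / 3385 = 0.1414.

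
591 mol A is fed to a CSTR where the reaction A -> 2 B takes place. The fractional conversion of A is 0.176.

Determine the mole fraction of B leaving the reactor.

A reacted = 0.176 × 591 = 104 mol; ν_A = −1, so ξ = 104/1 = 104 mol.
Outlet amounts (n = n₀ + ν ξ):
  A: 591 − 1(104) = 487
  B: 0 + 2(104) = 208
Total out = 695 mol; y_B = 208 / 695 = 0.2993.

0.299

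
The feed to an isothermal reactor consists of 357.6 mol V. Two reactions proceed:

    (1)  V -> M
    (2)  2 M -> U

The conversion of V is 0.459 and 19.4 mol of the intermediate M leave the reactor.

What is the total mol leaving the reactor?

Conversion of V: V consumed = 1ξ₁ = 0.459 × 357.6 → ξ₁ = 164.1 mol.
M balance: n_M = 0 + 1ξ₁ − 2ξ₂ = 19.4 → ξ₂ = (1·164.1 − 19.4)/2 = 72.37 mol.
Outlet amounts (n = n₀ + Σ ν·ξ):
  V: 357.6 − 1(164.1) = 193.5
  M: 0 + 1(164.1) − 2(72.37) = 19.4
  U: 0 + 1(72.37) = 72.37
Total out = 193.5 + 19.4 + 72.37 = 285.2 mol.

285 mol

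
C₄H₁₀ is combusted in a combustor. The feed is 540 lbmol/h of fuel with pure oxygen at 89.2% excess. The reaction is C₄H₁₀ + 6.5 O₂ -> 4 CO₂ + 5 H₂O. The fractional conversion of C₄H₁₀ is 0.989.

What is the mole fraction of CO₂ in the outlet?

Stoichiometric O₂ = 6.5 × 540 = 3510 lbmol/h; O₂ fed = 3510 × 1.892 = 6641 lbmol/h.
Fuel reacted = 0.989 × 540 → ξ = 534.1 lbmol/h.
Outlet (n = n₀ + ν ξ):
  C₄H₁₀: 540 − 1(534.1) = 5.94
  O₂: 6641 − 6.5(534.1) = 3170
  CO₂: 0 + 4(534.1) = 2136
  H₂O: 0 + 5(534.1) = 2670
Total out = 7982 lbmol/h; y_CO₂ = 2136 / 7982 = 0.2676.

0.268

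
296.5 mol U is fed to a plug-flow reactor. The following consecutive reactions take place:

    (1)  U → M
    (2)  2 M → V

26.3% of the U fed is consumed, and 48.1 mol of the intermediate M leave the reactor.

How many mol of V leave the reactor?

14.9 mol

Conversion of U: U consumed = 1ξ₁ = 0.263 × 296.5 → ξ₁ = 77.98 mol.
M balance: n_M = 0 + 1ξ₁ − 2ξ₂ = 48.1 → ξ₂ = (1·77.98 − 48.1)/2 = 14.94 mol.
Outlet amounts (n = n₀ + Σ ν·ξ):
  U: 296.5 − 1(77.98) = 218.5
  M: 0 + 1(77.98) − 2(14.94) = 48.1
  V: 0 + 1(14.94) = 14.94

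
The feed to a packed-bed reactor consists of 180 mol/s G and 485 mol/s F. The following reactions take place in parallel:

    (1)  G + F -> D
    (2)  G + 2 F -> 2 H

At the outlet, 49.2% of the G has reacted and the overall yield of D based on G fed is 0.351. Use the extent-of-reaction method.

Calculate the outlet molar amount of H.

Yield of D: 1ξ₁ / 180 = 0.351 → ξ₁ = 63.18 mol/s.
Conversion of G: 1ξ₁ + 1ξ₂ = 0.492 × 180 = 88.56 → ξ₂ = 25.38 mol/s.
Outlet amounts (n = n₀ + Σ ν·ξ):
  G: 180 − 1(63.18) − 1(25.38) = 91.44
  F: 485 − 1(63.18) − 2(25.38) = 371.1
  D: 0 + 1(63.18) = 63.18
  H: 0 + 2(25.38) = 50.76

50.8 mol/s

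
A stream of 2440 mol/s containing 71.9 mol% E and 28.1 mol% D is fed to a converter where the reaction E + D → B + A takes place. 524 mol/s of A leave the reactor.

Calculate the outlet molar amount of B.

524 mol/s

For A: n = n₀ + 1ξ → 524 = 0 + 1ξ, giving ξ = 524 mol/s.
Outlet amounts (n = n₀ + ν ξ):
  E: 1754 − 1(524) = 1230
  D: 685.6 − 1(524) = 161.6
  B: 0 + 1(524) = 524
  A: 0 + 1(524) = 524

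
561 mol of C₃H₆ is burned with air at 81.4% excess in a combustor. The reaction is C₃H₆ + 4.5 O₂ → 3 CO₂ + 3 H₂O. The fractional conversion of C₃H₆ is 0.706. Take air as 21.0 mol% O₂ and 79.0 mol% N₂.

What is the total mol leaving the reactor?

Stoichiometric O₂ = 4.5 × 561 = 2524 mol; O₂ fed = 2524 × 1.814 = 4579 mol.
N₂ fed = 4579 × 79/21 = 17230 mol.
Fuel reacted = 0.706 × 561 → ξ = 396.1 mol.
Outlet (n = n₀ + ν ξ):
  C₃H₆: 561 − 1(396.1) = 164.9
  O₂: 4579 − 4.5(396.1) = 2797
  N₂: 17230 (inert)
  CO₂: 0 + 3(396.1) = 1188
  H₂O: 0 + 3(396.1) = 1188
Total out = 164.9 + 2797 + 17230 + 1188 + 1188 = 22570 mol.

22600 mol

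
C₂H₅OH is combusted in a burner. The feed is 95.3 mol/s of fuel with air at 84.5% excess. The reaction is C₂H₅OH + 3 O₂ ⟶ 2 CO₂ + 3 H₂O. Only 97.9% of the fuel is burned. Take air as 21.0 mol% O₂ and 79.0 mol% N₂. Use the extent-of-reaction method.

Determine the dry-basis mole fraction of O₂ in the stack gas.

0.102

Stoichiometric O₂ = 3 × 95.3 = 285.9 mol/s; O₂ fed = 285.9 × 1.845 = 527.5 mol/s.
N₂ fed = 527.5 × 79/21 = 1984 mol/s.
Fuel reacted = 0.979 × 95.3 → ξ = 93.3 mol/s.
Outlet (n = n₀ + ν ξ):
  C₂H₅OH: 95.3 − 1(93.3) = 2.001
  O₂: 527.5 − 3(93.3) = 247.6
  N₂: 1984 (inert)
  CO₂: 0 + 2(93.3) = 186.6
  H₂O: 0 + 3(93.3) = 279.9
Dry total = 2421 mol/s; y_O₂ (dry) = 247.6 / 2421 = 0.1023.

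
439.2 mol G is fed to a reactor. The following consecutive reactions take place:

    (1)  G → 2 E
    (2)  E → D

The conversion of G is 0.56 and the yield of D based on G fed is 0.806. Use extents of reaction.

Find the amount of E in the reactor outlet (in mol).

Conversion of G: G consumed = 1ξ₁ = 0.56 × 439.2 → ξ₁ = 246 mol.
Yield of D: 1ξ₂ / 439.2 = 0.806 → ξ₂ = 354 mol.
Outlet amounts (n = n₀ + Σ ν·ξ):
  G: 439.2 − 1(246) = 193.2
  E: 0 + 2(246) − 1(354) = 137.9
  D: 0 + 1(354) = 354

138 mol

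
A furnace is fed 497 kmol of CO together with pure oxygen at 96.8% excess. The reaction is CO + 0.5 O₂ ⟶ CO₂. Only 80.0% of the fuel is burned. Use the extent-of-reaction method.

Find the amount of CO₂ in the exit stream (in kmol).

398 kmol

Stoichiometric O₂ = 0.5 × 497 = 248.5 kmol; O₂ fed = 248.5 × 1.968 = 489 kmol.
Fuel reacted = 0.8 × 497 → ξ = 397.6 kmol.
Outlet (n = n₀ + ν ξ):
  CO: 497 − 1(397.6) = 99.4
  O₂: 489 − 0.5(397.6) = 290.2
  CO₂: 0 + 1(397.6) = 397.6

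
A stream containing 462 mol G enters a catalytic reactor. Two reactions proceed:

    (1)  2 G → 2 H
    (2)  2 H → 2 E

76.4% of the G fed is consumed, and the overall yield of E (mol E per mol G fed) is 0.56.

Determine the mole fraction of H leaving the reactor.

0.204

Conversion of G: G consumed = 2ξ₁ = 0.764 × 462 → ξ₁ = 176.5 mol.
Yield of E: 2ξ₂ / 462 = 0.56 → ξ₂ = 129.4 mol.
Outlet amounts (n = n₀ + Σ ν·ξ):
  G: 462 − 2(176.5) = 109
  H: 0 + 2(176.5) − 2(129.4) = 94.25
  E: 0 + 2(129.4) = 258.7
Total out = 462 mol; y_H = 94.25 / 462 = 0.204.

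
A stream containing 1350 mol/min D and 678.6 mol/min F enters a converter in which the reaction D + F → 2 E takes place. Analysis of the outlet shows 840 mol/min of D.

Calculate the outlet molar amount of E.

For D: n = n₀ − 1ξ → 840 = 1350 − 1ξ, giving ξ = 510 mol/min.
Outlet amounts (n = n₀ + ν ξ):
  D: 1350 − 1(510) = 840
  F: 678.6 − 1(510) = 168.6
  E: 0 + 2(510) = 1020

1020 mol/min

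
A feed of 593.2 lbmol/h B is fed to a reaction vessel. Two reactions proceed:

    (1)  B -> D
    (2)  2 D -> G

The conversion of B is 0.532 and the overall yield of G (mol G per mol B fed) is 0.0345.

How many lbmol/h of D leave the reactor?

Conversion of B: B consumed = 1ξ₁ = 0.532 × 593.2 → ξ₁ = 315.6 lbmol/h.
Yield of G: 1ξ₂ / 593.2 = 0.0345 → ξ₂ = 20.47 lbmol/h.
Outlet amounts (n = n₀ + Σ ν·ξ):
  B: 593.2 − 1(315.6) = 277.6
  D: 0 + 1(315.6) − 2(20.47) = 274.7
  G: 0 + 1(20.47) = 20.47

275 lbmol/h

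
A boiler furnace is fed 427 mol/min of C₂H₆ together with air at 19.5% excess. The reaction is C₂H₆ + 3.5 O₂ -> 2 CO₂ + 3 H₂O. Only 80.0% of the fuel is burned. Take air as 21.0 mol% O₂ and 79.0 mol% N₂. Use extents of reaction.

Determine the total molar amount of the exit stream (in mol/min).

9100 mol/min

Stoichiometric O₂ = 3.5 × 427 = 1494 mol/min; O₂ fed = 1494 × 1.195 = 1786 mol/min.
N₂ fed = 1786 × 79/21 = 6718 mol/min.
Fuel reacted = 0.8 × 427 → ξ = 341.6 mol/min.
Outlet (n = n₀ + ν ξ):
  C₂H₆: 427 − 1(341.6) = 85.4
  O₂: 1786 − 3.5(341.6) = 590.3
  N₂: 6718 (inert)
  CO₂: 0 + 2(341.6) = 683.2
  H₂O: 0 + 3(341.6) = 1025
Total out = 85.4 + 590.3 + 6718 + 683.2 + 1025 = 9102 mol/min.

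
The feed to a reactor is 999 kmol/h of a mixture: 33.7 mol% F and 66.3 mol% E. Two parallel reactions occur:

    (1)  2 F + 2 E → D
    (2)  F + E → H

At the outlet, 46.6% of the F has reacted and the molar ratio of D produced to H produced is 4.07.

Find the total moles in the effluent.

Conversion of F: F consumed = 0.466 × 336.7 = 156.9 kmol/h = 2ξ₁ + 1ξ₂.
Selectivity: 1ξ₁ / (1ξ₂) = 4.07 → ξ₁ = 4.07 ξ₂.
Substitute: (2·4.07 + 1) ξ₂ = 156.9 → ξ₂ = 17.16 kmol/h, ξ₁ = 69.86 kmol/h.
Outlet amounts (n = n₀ + Σ ν·ξ):
  F: 336.7 − 2(69.86) − 1(17.16) = 179.8
  E: 662.3 − 2(69.86) − 1(17.16) = 505.5
  D: 0 + 1(69.86) = 69.86
  H: 0 + 1(17.16) = 17.16
Total out = 179.8 + 505.5 + 69.86 + 17.16 = 772.3 kmol/h.

772 kmol/h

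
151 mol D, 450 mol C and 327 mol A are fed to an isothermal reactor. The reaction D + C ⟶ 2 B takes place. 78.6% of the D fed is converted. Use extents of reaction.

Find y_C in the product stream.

0.357

D reacted = 0.786 × 151 = 118.7 mol; ν_D = −1, so ξ = 118.7/1 = 118.7 mol.
Outlet amounts (n = n₀ + ν ξ):
  D: 151 − 1(118.7) = 32.31
  C: 450 − 1(118.7) = 331.3
  B: 0 + 2(118.7) = 237.4
  A: 327 (inert)
Total out = 928 mol; y_C = 331.3 / 928 = 0.357.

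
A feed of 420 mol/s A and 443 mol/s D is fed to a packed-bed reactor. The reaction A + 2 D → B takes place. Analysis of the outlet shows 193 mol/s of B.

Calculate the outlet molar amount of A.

For B: n = n₀ + 1ξ → 193 = 0 + 1ξ, giving ξ = 193 mol/s.
Outlet amounts (n = n₀ + ν ξ):
  A: 420 − 1(193) = 227
  D: 443 − 2(193) = 57
  B: 0 + 1(193) = 193

227 mol/s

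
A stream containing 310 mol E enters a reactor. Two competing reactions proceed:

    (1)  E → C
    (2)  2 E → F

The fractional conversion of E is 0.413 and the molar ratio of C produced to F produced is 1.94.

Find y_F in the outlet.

Conversion of E: E consumed = 0.413 × 310 = 128 mol = 1ξ₁ + 2ξ₂.
Selectivity: 1ξ₁ / (1ξ₂) = 1.94 → ξ₁ = 1.94 ξ₂.
Substitute: (1·1.94 + 2) ξ₂ = 128 → ξ₂ = 32.49 mol, ξ₁ = 63.04 mol.
Outlet amounts (n = n₀ + Σ ν·ξ):
  E: 310 − 1(63.04) − 2(32.49) = 182
  C: 0 + 1(63.04) = 63.04
  F: 0 + 1(32.49) = 32.49
Total out = 277.5 mol; y_F = 32.49 / 277.5 = 0.1171.

0.117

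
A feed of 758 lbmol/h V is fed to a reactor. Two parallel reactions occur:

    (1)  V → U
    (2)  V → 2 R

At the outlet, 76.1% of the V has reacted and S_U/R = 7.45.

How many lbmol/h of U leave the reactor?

Conversion of V: V consumed = 0.761 × 758 = 576.8 lbmol/h = 1ξ₁ + 1ξ₂.
Selectivity: 1ξ₁ / (2ξ₂) = 7.45 → ξ₁ = 14.9 ξ₂.
Substitute: (1·14.9 + 1) ξ₂ = 576.8 → ξ₂ = 36.28 lbmol/h, ξ₁ = 540.6 lbmol/h.
Outlet amounts (n = n₀ + Σ ν·ξ):
  V: 758 − 1(540.6) − 1(36.28) = 181.2
  U: 0 + 1(540.6) = 540.6
  R: 0 + 2(36.28) = 72.56

541 lbmol/h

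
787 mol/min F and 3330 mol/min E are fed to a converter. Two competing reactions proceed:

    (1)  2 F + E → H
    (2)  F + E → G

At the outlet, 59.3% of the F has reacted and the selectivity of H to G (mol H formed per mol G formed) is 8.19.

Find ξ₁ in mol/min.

Conversion of F: F consumed = 0.593 × 787 = 466.7 mol/min = 2ξ₁ + 1ξ₂.
Selectivity: 1ξ₁ / (1ξ₂) = 8.19 → ξ₁ = 8.19 ξ₂.
Substitute: (2·8.19 + 1) ξ₂ = 466.7 → ξ₂ = 26.85 mol/min, ξ₁ = 219.9 mol/min.
Outlet amounts (n = n₀ + Σ ν·ξ):
  F: 787 − 2(219.9) − 1(26.85) = 320.3
  E: 3330 − 1(219.9) − 1(26.85) = 3083
  H: 0 + 1(219.9) = 219.9
  G: 0 + 1(26.85) = 26.85

ξ₁ = 220 mol/min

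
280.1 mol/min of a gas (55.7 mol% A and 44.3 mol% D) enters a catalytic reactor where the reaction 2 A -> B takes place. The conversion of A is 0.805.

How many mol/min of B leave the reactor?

A reacted = 0.805 × 156 = 125.6 mol/min; ν_A = −2, so ξ = 125.6/2 = 62.8 mol/min.
Outlet amounts (n = n₀ + ν ξ):
  A: 156 − 2(62.8) = 30.42
  B: 0 + 1(62.8) = 62.8
  D: 124.1 (inert)

62.8 mol/min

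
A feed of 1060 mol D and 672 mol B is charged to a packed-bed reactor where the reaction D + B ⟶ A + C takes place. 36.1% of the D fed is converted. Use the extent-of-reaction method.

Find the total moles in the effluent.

1730 mol

D reacted = 0.361 × 1060 = 382.7 mol; ν_D = −1, so ξ = 382.7/1 = 382.7 mol.
Outlet amounts (n = n₀ + ν ξ):
  D: 1060 − 1(382.7) = 677.3
  B: 672 − 1(382.7) = 289.3
  A: 0 + 1(382.7) = 382.7
  C: 0 + 1(382.7) = 382.7
Total out = 677.3 + 289.3 + 382.7 + 382.7 = 1732 mol.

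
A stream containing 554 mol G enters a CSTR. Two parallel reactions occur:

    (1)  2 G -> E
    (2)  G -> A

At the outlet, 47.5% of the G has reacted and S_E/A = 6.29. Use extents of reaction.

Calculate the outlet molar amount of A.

19.4 mol

Conversion of G: G consumed = 0.475 × 554 = 263.1 mol = 2ξ₁ + 1ξ₂.
Selectivity: 1ξ₁ / (1ξ₂) = 6.29 → ξ₁ = 6.29 ξ₂.
Substitute: (2·6.29 + 1) ξ₂ = 263.1 → ξ₂ = 19.38 mol, ξ₁ = 121.9 mol.
Outlet amounts (n = n₀ + Σ ν·ξ):
  G: 554 − 2(121.9) − 1(19.38) = 290.9
  E: 0 + 1(121.9) = 121.9
  A: 0 + 1(19.38) = 19.38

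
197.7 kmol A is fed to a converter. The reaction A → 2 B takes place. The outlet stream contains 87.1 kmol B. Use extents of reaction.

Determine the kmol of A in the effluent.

154 kmol

For B: n = n₀ + 2ξ → 87.1 = 0 + 2ξ, giving ξ = 43.55 kmol.
Outlet amounts (n = n₀ + ν ξ):
  A: 197.7 − 1(43.55) = 154.1
  B: 0 + 2(43.55) = 87.1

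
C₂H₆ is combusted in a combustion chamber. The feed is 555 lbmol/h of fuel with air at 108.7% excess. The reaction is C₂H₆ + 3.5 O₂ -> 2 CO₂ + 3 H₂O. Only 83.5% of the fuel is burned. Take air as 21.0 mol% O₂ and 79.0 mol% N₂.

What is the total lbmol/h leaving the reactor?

20100 lbmol/h

Stoichiometric O₂ = 3.5 × 555 = 1942 lbmol/h; O₂ fed = 1942 × 2.087 = 4054 lbmol/h.
N₂ fed = 4054 × 79/21 = 15250 lbmol/h.
Fuel reacted = 0.835 × 555 → ξ = 463.4 lbmol/h.
Outlet (n = n₀ + ν ξ):
  C₂H₆: 555 − 1(463.4) = 91.58
  O₂: 4054 − 3.5(463.4) = 2432
  N₂: 15250 (inert)
  CO₂: 0 + 2(463.4) = 926.8
  H₂O: 0 + 3(463.4) = 1390
Total out = 91.58 + 2432 + 15250 + 926.8 + 1390 = 20090 lbmol/h.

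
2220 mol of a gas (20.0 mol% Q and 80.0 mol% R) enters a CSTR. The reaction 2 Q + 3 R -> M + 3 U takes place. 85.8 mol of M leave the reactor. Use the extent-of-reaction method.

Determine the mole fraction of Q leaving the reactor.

For M: n = n₀ + 1ξ → 85.8 = 0 + 1ξ, giving ξ = 85.8 mol.
Outlet amounts (n = n₀ + ν ξ):
  Q: 444 − 2(85.8) = 272.4
  R: 1776 − 3(85.8) = 1519
  M: 0 + 1(85.8) = 85.8
  U: 0 + 3(85.8) = 257.4
Total out = 2134 mol; y_Q = 272.4 / 2134 = 0.1276.

0.128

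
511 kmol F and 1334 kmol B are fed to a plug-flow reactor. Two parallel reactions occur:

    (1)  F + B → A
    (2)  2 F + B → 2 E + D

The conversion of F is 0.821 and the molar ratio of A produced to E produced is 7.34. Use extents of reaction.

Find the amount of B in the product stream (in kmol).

Conversion of F: F consumed = 0.821 × 511 = 419.5 kmol = 1ξ₁ + 2ξ₂.
Selectivity: 1ξ₁ / (2ξ₂) = 7.34 → ξ₁ = 14.68 ξ₂.
Substitute: (1·14.68 + 2) ξ₂ = 419.5 → ξ₂ = 25.15 kmol, ξ₁ = 369.2 kmol.
Outlet amounts (n = n₀ + Σ ν·ξ):
  F: 511 − 1(369.2) − 2(25.15) = 91.47
  B: 1334 − 1(369.2) − 1(25.15) = 939.6
  A: 0 + 1(369.2) = 369.2
  E: 0 + 2(25.15) = 50.3
  D: 0 + 1(25.15) = 25.15

940 kmol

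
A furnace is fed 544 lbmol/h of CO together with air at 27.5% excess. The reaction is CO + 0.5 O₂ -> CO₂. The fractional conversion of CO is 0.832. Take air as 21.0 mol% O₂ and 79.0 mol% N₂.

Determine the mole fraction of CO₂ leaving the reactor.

Stoichiometric O₂ = 0.5 × 544 = 272 lbmol/h; O₂ fed = 272 × 1.275 = 346.8 lbmol/h.
N₂ fed = 346.8 × 79/21 = 1305 lbmol/h.
Fuel reacted = 0.832 × 544 → ξ = 452.6 lbmol/h.
Outlet (n = n₀ + ν ξ):
  CO: 544 − 1(452.6) = 91.39
  O₂: 346.8 − 0.5(452.6) = 120.5
  N₂: 1305 (inert)
  CO₂: 0 + 1(452.6) = 452.6
Total out = 1969 lbmol/h; y_CO₂ = 452.6 / 1969 = 0.2299.

0.23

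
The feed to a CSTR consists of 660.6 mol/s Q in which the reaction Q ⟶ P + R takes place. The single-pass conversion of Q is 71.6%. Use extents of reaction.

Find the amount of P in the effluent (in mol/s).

473 mol/s

Q reacted = 0.716 × 660.6 = 473 mol/s; ν_Q = −1, so ξ = 473/1 = 473 mol/s.
Outlet amounts (n = n₀ + ν ξ):
  Q: 660.6 − 1(473) = 187.6
  P: 0 + 1(473) = 473
  R: 0 + 1(473) = 473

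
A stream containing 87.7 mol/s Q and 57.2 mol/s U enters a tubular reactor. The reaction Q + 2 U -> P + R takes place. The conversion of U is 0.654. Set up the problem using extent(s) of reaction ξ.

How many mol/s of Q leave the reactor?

69 mol/s

U reacted = 0.654 × 57.2 = 37.41 mol/s; ν_U = −2, so ξ = 37.41/2 = 18.7 mol/s.
Outlet amounts (n = n₀ + ν ξ):
  Q: 87.7 − 1(18.7) = 69
  U: 57.2 − 2(18.7) = 19.79
  P: 0 + 1(18.7) = 18.7
  R: 0 + 1(18.7) = 18.7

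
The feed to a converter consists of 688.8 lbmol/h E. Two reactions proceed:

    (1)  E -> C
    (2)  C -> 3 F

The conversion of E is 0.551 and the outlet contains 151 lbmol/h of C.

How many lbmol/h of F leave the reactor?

Conversion of E: E consumed = 1ξ₁ = 0.551 × 688.8 → ξ₁ = 379.5 lbmol/h.
C balance: n_C = 0 + 1ξ₁ − 1ξ₂ = 151 → ξ₂ = (1·379.5 − 151)/1 = 228.5 lbmol/h.
Outlet amounts (n = n₀ + Σ ν·ξ):
  E: 688.8 − 1(379.5) = 309.3
  C: 0 + 1(379.5) − 1(228.5) = 151
  F: 0 + 3(228.5) = 685.6

686 lbmol/h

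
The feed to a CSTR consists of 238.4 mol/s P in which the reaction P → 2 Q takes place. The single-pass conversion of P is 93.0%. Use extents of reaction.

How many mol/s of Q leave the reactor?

P reacted = 0.93 × 238.4 = 221.7 mol/s; ν_P = −1, so ξ = 221.7/1 = 221.7 mol/s.
Outlet amounts (n = n₀ + ν ξ):
  P: 238.4 − 1(221.7) = 16.69
  Q: 0 + 2(221.7) = 443.4

443 mol/s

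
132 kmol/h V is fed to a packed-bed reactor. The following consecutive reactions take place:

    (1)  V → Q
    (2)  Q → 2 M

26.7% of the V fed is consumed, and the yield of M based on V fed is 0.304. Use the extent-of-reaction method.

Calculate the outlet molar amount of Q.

15.2 kmol/h

Conversion of V: V consumed = 1ξ₁ = 0.267 × 132 → ξ₁ = 35.24 kmol/h.
Yield of M: 2ξ₂ / 132 = 0.304 → ξ₂ = 20.06 kmol/h.
Outlet amounts (n = n₀ + Σ ν·ξ):
  V: 132 − 1(35.24) = 96.76
  Q: 0 + 1(35.24) − 1(20.06) = 15.18
  M: 0 + 2(20.06) = 40.13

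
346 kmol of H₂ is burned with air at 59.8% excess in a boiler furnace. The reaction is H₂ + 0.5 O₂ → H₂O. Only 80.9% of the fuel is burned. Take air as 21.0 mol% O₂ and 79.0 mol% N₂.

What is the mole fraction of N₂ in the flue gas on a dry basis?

0.837

Stoichiometric O₂ = 0.5 × 346 = 173 kmol; O₂ fed = 173 × 1.598 = 276.5 kmol.
N₂ fed = 276.5 × 79/21 = 1040 kmol.
Fuel reacted = 0.809 × 346 → ξ = 279.9 kmol.
Outlet (n = n₀ + ν ξ):
  H₂: 346 − 1(279.9) = 66.09
  O₂: 276.5 − 0.5(279.9) = 136.5
  N₂: 1040 (inert)
  H₂O: 0 + 1(279.9) = 279.9
Dry total = 1243 kmol; y_N₂ (dry) = 1040 / 1243 = 0.837.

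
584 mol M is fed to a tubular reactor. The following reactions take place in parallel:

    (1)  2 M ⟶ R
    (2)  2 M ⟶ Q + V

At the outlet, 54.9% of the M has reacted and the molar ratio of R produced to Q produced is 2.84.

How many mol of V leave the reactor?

Conversion of M: M consumed = 0.549 × 584 = 320.6 mol = 2ξ₁ + 2ξ₂.
Selectivity: 1ξ₁ / (1ξ₂) = 2.84 → ξ₁ = 2.84 ξ₂.
Substitute: (2·2.84 + 2) ξ₂ = 320.6 → ξ₂ = 41.75 mol, ξ₁ = 118.6 mol.
Outlet amounts (n = n₀ + Σ ν·ξ):
  M: 584 − 2(118.6) − 2(41.75) = 263.4
  R: 0 + 1(118.6) = 118.6
  Q: 0 + 1(41.75) = 41.75
  V: 0 + 1(41.75) = 41.75

41.7 mol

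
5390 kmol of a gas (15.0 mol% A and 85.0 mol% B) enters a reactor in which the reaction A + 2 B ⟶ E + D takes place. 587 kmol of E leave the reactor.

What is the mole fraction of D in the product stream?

For E: n = n₀ + 1ξ → 587 = 0 + 1ξ, giving ξ = 587 kmol.
Outlet amounts (n = n₀ + ν ξ):
  A: 808.5 − 1(587) = 221.5
  B: 4582 − 2(587) = 3408
  E: 0 + 1(587) = 587
  D: 0 + 1(587) = 587
Total out = 4803 kmol; y_D = 587 / 4803 = 0.1222.

0.122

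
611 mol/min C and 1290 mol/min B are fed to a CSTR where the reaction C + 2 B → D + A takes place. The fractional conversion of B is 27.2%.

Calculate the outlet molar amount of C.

B reacted = 0.272 × 1290 = 350.9 mol/min; ν_B = −2, so ξ = 350.9/2 = 175.4 mol/min.
Outlet amounts (n = n₀ + ν ξ):
  C: 611 − 1(175.4) = 435.6
  B: 1290 − 2(175.4) = 939.1
  D: 0 + 1(175.4) = 175.4
  A: 0 + 1(175.4) = 175.4

436 mol/min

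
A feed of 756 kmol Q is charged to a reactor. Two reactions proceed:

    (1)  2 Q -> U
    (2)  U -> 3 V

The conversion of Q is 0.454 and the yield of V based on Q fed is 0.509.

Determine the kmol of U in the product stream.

Conversion of Q: Q consumed = 2ξ₁ = 0.454 × 756 → ξ₁ = 171.6 kmol.
Yield of V: 3ξ₂ / 756 = 0.509 → ξ₂ = 128.3 kmol.
Outlet amounts (n = n₀ + Σ ν·ξ):
  Q: 756 − 2(171.6) = 412.8
  U: 0 + 1(171.6) − 1(128.3) = 43.34
  V: 0 + 3(128.3) = 384.8

43.3 kmol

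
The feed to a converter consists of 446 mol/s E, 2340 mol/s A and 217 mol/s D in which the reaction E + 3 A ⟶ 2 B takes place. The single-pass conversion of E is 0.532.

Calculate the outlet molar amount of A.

1630 mol/s

E reacted = 0.532 × 446 = 237.3 mol/s; ν_E = −1, so ξ = 237.3/1 = 237.3 mol/s.
Outlet amounts (n = n₀ + ν ξ):
  E: 446 − 1(237.3) = 208.7
  A: 2340 − 3(237.3) = 1628
  B: 0 + 2(237.3) = 474.5
  D: 217 (inert)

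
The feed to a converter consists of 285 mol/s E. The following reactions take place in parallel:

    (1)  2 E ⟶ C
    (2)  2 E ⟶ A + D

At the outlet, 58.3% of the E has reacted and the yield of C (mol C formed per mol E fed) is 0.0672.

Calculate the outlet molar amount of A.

Yield of C: 1ξ₁ / 285 = 0.0672 → ξ₁ = 19.15 mol/s.
Conversion of E: 2ξ₁ + 2ξ₂ = 0.583 × 285 = 166.2 → ξ₂ = 63.93 mol/s.
Outlet amounts (n = n₀ + Σ ν·ξ):
  E: 285 − 2(19.15) − 2(63.93) = 118.8
  C: 0 + 1(19.15) = 19.15
  A: 0 + 1(63.93) = 63.93
  D: 0 + 1(63.93) = 63.93

63.9 mol/s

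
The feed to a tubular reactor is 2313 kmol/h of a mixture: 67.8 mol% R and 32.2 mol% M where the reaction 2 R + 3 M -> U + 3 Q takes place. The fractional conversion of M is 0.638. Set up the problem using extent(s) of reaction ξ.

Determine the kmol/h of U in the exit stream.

158 kmol/h

M reacted = 0.638 × 744.8 = 475.2 kmol/h; ν_M = −3, so ξ = 475.2/3 = 158.4 kmol/h.
Outlet amounts (n = n₀ + ν ξ):
  R: 1568 − 2(158.4) = 1251
  M: 744.8 − 3(158.4) = 269.6
  U: 0 + 1(158.4) = 158.4
  Q: 0 + 3(158.4) = 475.2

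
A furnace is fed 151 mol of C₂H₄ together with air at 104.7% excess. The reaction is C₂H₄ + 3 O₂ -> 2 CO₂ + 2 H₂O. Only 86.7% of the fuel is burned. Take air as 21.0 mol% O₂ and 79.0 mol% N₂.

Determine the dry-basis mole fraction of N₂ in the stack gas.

0.81

Stoichiometric O₂ = 3 × 151 = 453 mol; O₂ fed = 453 × 2.047 = 927.3 mol.
N₂ fed = 927.3 × 79/21 = 3488 mol.
Fuel reacted = 0.867 × 151 → ξ = 130.9 mol.
Outlet (n = n₀ + ν ξ):
  C₂H₄: 151 − 1(130.9) = 20.08
  O₂: 927.3 − 3(130.9) = 534.5
  N₂: 3488 (inert)
  CO₂: 0 + 2(130.9) = 261.8
  H₂O: 0 + 2(130.9) = 261.8
Dry total = 4305 mol; y_N₂ (dry) = 3488 / 4305 = 0.8103.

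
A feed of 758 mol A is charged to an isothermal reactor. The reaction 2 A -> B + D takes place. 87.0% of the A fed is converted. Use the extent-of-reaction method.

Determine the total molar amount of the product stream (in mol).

758 mol

A reacted = 0.87 × 758 = 659.5 mol; ν_A = −2, so ξ = 659.5/2 = 329.7 mol.
Outlet amounts (n = n₀ + ν ξ):
  A: 758 − 2(329.7) = 98.54
  B: 0 + 1(329.7) = 329.7
  D: 0 + 1(329.7) = 329.7
Total out = 98.54 + 329.7 + 329.7 = 758 mol.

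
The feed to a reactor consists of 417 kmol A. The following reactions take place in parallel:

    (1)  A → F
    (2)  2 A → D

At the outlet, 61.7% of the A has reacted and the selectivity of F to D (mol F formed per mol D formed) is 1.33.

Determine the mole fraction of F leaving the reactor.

Conversion of A: A consumed = 0.617 × 417 = 257.3 kmol = 1ξ₁ + 2ξ₂.
Selectivity: 1ξ₁ / (1ξ₂) = 1.33 → ξ₁ = 1.33 ξ₂.
Substitute: (1·1.33 + 2) ξ₂ = 257.3 → ξ₂ = 77.26 kmol, ξ₁ = 102.8 kmol.
Outlet amounts (n = n₀ + Σ ν·ξ):
  A: 417 − 1(102.8) − 2(77.26) = 159.7
  F: 0 + 1(102.8) = 102.8
  D: 0 + 1(77.26) = 77.26
Total out = 339.7 kmol; y_F = 102.8 / 339.7 = 0.3025.

0.302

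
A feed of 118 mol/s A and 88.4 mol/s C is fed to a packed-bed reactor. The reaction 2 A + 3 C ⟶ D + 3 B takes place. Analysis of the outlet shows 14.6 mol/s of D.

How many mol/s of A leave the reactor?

88.8 mol/s

For D: n = n₀ + 1ξ → 14.6 = 0 + 1ξ, giving ξ = 14.6 mol/s.
Outlet amounts (n = n₀ + ν ξ):
  A: 118 − 2(14.6) = 88.8
  C: 88.4 − 3(14.6) = 44.6
  D: 0 + 1(14.6) = 14.6
  B: 0 + 3(14.6) = 43.8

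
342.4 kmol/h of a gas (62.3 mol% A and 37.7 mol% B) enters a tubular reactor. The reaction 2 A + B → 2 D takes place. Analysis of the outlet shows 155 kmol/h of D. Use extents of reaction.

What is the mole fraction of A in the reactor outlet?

0.22

For D: n = n₀ + 2ξ → 155 = 0 + 2ξ, giving ξ = 77.5 kmol/h.
Outlet amounts (n = n₀ + ν ξ):
  A: 213.3 − 2(77.5) = 58.32
  B: 129.1 − 1(77.5) = 51.58
  D: 0 + 2(77.5) = 155
Total out = 264.9 kmol/h; y_A = 58.32 / 264.9 = 0.2201.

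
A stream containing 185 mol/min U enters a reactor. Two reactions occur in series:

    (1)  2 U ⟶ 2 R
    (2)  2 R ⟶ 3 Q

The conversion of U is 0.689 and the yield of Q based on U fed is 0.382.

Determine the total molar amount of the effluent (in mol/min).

Conversion of U: U consumed = 2ξ₁ = 0.689 × 185 → ξ₁ = 63.73 mol/min.
Yield of Q: 3ξ₂ / 185 = 0.382 → ξ₂ = 23.56 mol/min.
Outlet amounts (n = n₀ + Σ ν·ξ):
  U: 185 − 2(63.73) = 57.54
  R: 0 + 2(63.73) − 2(23.56) = 80.35
  Q: 0 + 3(23.56) = 70.67
Total out = 57.54 + 80.35 + 70.67 = 208.6 mol/min.

209 mol/min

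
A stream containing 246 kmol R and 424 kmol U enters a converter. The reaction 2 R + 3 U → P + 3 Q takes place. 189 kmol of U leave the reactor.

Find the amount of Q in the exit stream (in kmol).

235 kmol

For U: n = n₀ − 3ξ → 189 = 424 − 3ξ, giving ξ = 78.33 kmol.
Outlet amounts (n = n₀ + ν ξ):
  R: 246 − 2(78.33) = 89.33
  U: 424 − 3(78.33) = 189
  P: 0 + 1(78.33) = 78.33
  Q: 0 + 3(78.33) = 235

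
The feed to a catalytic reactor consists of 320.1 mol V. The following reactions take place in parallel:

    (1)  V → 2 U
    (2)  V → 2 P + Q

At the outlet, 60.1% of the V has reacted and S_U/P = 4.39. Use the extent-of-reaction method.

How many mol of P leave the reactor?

71.4 mol

Conversion of V: V consumed = 0.601 × 320.1 = 192.4 mol = 1ξ₁ + 1ξ₂.
Selectivity: 2ξ₁ / (2ξ₂) = 4.39 → ξ₁ = 4.39 ξ₂.
Substitute: (1·4.39 + 1) ξ₂ = 192.4 → ξ₂ = 35.69 mol, ξ₁ = 156.7 mol.
Outlet amounts (n = n₀ + Σ ν·ξ):
  V: 320.1 − 1(156.7) − 1(35.69) = 127.7
  U: 0 + 2(156.7) = 313.4
  P: 0 + 2(35.69) = 71.38
  Q: 0 + 1(35.69) = 35.69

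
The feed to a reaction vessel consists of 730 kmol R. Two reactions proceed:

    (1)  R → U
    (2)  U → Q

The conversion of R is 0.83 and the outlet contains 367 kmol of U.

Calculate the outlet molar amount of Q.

Conversion of R: R consumed = 1ξ₁ = 0.83 × 730 → ξ₁ = 605.9 kmol.
U balance: n_U = 0 + 1ξ₁ − 1ξ₂ = 367 → ξ₂ = (1·605.9 − 367)/1 = 238.9 kmol.
Outlet amounts (n = n₀ + Σ ν·ξ):
  R: 730 − 1(605.9) = 124.1
  U: 0 + 1(605.9) − 1(238.9) = 367
  Q: 0 + 1(238.9) = 238.9

239 kmol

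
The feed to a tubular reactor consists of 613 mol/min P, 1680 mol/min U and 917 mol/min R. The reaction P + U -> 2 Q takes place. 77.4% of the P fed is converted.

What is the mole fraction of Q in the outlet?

P reacted = 0.774 × 613 = 474.5 mol/min; ν_P = −1, so ξ = 474.5/1 = 474.5 mol/min.
Outlet amounts (n = n₀ + ν ξ):
  P: 613 − 1(474.5) = 138.5
  U: 1680 − 1(474.5) = 1206
  Q: 0 + 2(474.5) = 948.9
  R: 917 (inert)
Total out = 3210 mol/min; y_Q = 948.9 / 3210 = 0.2956.

0.296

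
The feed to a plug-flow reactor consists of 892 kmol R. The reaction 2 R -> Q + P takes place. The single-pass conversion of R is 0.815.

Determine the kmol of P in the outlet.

R reacted = 0.815 × 892 = 727 kmol; ν_R = −2, so ξ = 727/2 = 363.5 kmol.
Outlet amounts (n = n₀ + ν ξ):
  R: 892 − 2(363.5) = 165
  Q: 0 + 1(363.5) = 363.5
  P: 0 + 1(363.5) = 363.5

363 kmol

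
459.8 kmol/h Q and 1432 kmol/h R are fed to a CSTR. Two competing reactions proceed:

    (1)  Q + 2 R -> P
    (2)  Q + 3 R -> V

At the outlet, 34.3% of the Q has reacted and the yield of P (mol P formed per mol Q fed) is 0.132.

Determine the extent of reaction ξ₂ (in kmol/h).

ξ₂ = 97 kmol/h

Yield of P: 1ξ₁ / 459.8 = 0.132 → ξ₁ = 60.69 kmol/h.
Conversion of Q: 1ξ₁ + 1ξ₂ = 0.343 × 459.8 = 157.7 → ξ₂ = 97.02 kmol/h.
Outlet amounts (n = n₀ + Σ ν·ξ):
  Q: 459.8 − 1(60.69) − 1(97.02) = 302.1
  R: 1432 − 2(60.69) − 3(97.02) = 1020
  P: 0 + 1(60.69) = 60.69
  V: 0 + 1(97.02) = 97.02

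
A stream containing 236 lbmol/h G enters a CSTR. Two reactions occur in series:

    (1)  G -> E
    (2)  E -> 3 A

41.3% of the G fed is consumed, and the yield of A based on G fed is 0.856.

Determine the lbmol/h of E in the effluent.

30.1 lbmol/h

Conversion of G: G consumed = 1ξ₁ = 0.413 × 236 → ξ₁ = 97.47 lbmol/h.
Yield of A: 3ξ₂ / 236 = 0.856 → ξ₂ = 67.34 lbmol/h.
Outlet amounts (n = n₀ + Σ ν·ξ):
  G: 236 − 1(97.47) = 138.5
  E: 0 + 1(97.47) − 1(67.34) = 30.13
  A: 0 + 3(67.34) = 202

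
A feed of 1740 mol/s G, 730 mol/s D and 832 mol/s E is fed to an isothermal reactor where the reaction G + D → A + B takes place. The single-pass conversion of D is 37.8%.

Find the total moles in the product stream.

D reacted = 0.378 × 730 = 275.9 mol/s; ν_D = −1, so ξ = 275.9/1 = 275.9 mol/s.
Outlet amounts (n = n₀ + ν ξ):
  G: 1740 − 1(275.9) = 1464
  D: 730 − 1(275.9) = 454.1
  A: 0 + 1(275.9) = 275.9
  B: 0 + 1(275.9) = 275.9
  E: 832 (inert)
Total out = 1464 + 454.1 + 275.9 + 275.9 + 832 = 3302 mol/s.

3300 mol/s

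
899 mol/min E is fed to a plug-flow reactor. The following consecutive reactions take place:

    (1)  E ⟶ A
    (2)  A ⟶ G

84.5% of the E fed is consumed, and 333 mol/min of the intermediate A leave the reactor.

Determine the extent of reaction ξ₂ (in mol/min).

ξ₂ = 427 mol/min

Conversion of E: E consumed = 1ξ₁ = 0.845 × 899 → ξ₁ = 759.7 mol/min.
A balance: n_A = 0 + 1ξ₁ − 1ξ₂ = 333 → ξ₂ = (1·759.7 − 333)/1 = 426.7 mol/min.
Outlet amounts (n = n₀ + Σ ν·ξ):
  E: 899 − 1(759.7) = 139.3
  A: 0 + 1(759.7) − 1(426.7) = 333
  G: 0 + 1(426.7) = 426.7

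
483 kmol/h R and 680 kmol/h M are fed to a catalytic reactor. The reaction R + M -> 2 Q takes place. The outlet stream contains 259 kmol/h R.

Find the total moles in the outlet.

For R: n = n₀ − 1ξ → 259 = 483 − 1ξ, giving ξ = 224 kmol/h.
Outlet amounts (n = n₀ + ν ξ):
  R: 483 − 1(224) = 259
  M: 680 − 1(224) = 456
  Q: 0 + 2(224) = 448
Total out = 259 + 456 + 448 = 1163 kmol/h.

1160 kmol/h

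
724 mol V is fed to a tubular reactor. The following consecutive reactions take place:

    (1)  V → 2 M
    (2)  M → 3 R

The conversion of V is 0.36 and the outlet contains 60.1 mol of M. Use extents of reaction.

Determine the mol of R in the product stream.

Conversion of V: V consumed = 1ξ₁ = 0.36 × 724 → ξ₁ = 260.6 mol.
M balance: n_M = 0 + 2ξ₁ − 1ξ₂ = 60.1 → ξ₂ = (2·260.6 − 60.1)/1 = 461.2 mol.
Outlet amounts (n = n₀ + Σ ν·ξ):
  V: 724 − 1(260.6) = 463.4
  M: 0 + 2(260.6) − 1(461.2) = 60.1
  R: 0 + 3(461.2) = 1384

1380 mol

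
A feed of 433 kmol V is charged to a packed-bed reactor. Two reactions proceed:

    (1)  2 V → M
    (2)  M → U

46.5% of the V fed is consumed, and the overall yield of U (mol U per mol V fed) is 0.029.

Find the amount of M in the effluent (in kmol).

88.1 kmol

Conversion of V: V consumed = 2ξ₁ = 0.465 × 433 → ξ₁ = 100.7 kmol.
Yield of U: 1ξ₂ / 433 = 0.029 → ξ₂ = 12.56 kmol.
Outlet amounts (n = n₀ + Σ ν·ξ):
  V: 433 − 2(100.7) = 231.7
  M: 0 + 1(100.7) − 1(12.56) = 88.12
  U: 0 + 1(12.56) = 12.56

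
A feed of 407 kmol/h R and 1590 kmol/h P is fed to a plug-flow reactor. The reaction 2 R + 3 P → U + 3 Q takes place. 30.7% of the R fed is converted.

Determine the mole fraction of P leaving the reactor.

0.725

R reacted = 0.307 × 407 = 124.9 kmol/h; ν_R = −2, so ξ = 124.9/2 = 62.47 kmol/h.
Outlet amounts (n = n₀ + ν ξ):
  R: 407 − 2(62.47) = 282.1
  P: 1590 − 3(62.47) = 1403
  U: 0 + 1(62.47) = 62.47
  Q: 0 + 3(62.47) = 187.4
Total out = 1935 kmol/h; y_P = 1403 / 1935 = 0.725.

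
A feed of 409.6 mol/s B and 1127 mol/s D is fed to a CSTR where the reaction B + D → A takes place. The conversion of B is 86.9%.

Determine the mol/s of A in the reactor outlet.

B reacted = 0.869 × 409.6 = 355.9 mol/s; ν_B = −1, so ξ = 355.9/1 = 355.9 mol/s.
Outlet amounts (n = n₀ + ν ξ):
  B: 409.6 − 1(355.9) = 53.66
  D: 1127 − 1(355.9) = 771.1
  A: 0 + 1(355.9) = 355.9

356 mol/s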